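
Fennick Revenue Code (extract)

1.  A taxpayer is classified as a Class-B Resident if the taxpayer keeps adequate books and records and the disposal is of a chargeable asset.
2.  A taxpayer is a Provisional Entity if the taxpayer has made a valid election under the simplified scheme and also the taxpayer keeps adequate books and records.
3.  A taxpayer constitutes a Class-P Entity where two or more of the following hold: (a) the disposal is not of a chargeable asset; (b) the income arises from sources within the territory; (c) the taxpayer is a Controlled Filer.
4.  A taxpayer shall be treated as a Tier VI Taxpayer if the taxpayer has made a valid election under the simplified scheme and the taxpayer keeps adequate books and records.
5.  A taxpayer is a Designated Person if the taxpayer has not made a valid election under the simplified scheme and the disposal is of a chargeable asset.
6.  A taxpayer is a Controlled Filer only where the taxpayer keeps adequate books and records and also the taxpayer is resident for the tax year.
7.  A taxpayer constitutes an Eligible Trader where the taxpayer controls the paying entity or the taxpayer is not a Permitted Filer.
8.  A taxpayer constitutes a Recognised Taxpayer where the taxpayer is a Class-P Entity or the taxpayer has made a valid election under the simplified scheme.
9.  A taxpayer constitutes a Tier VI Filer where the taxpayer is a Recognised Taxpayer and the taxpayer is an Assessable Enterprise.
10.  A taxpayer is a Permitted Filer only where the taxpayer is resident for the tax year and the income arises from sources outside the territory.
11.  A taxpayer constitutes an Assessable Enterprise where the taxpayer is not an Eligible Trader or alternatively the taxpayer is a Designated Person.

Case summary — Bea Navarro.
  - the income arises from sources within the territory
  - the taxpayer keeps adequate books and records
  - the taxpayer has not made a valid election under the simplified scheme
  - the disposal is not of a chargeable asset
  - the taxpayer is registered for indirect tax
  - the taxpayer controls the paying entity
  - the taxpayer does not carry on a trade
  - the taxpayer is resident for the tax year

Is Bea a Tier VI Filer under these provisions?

paragraph 6 — Controlled Filer: [the taxpayer keeps adequate books and records? yes] AND [the taxpayer is resident for the tax year? yes] → satisfied.
paragraph 3 — Class-P Entity: the disposal is not of a chargeable asset? yes; the income arises from sources within the territory? yes; Controlled Filer (paragraph 6)? yes — 3 of 3 hold (need ≥2) → satisfied.
paragraph 8 — Recognised Taxpayer: [Class-P Entity (paragraph 3)? yes] OR [the taxpayer has made a valid election under the simplified scheme? no] → satisfied.
paragraph 10 — Permitted Filer: [the taxpayer is resident for the tax year? yes] AND [the income arises from sources outside the territory? no] → not satisfied.
paragraph 7 — Eligible Trader: [the taxpayer controls the paying entity? yes] OR [not a Permitted Filer (paragraph 10)? yes] → satisfied.
paragraph 5 — Designated Person: [the taxpayer has not made a valid election under the simplified scheme? yes] AND [the disposal is of a chargeable asset? no] → not satisfied.
paragraph 11 — Assessable Enterprise: [not an Eligible Trader (paragraph 7)? no] OR [Designated Person (paragraph 5)? no] → not satisfied.
paragraph 9 — Tier VI Filer: [Recognised Taxpayer (paragraph 8)? yes] AND [Assessable Enterprise (paragraph 11)? no] → not satisfied.

No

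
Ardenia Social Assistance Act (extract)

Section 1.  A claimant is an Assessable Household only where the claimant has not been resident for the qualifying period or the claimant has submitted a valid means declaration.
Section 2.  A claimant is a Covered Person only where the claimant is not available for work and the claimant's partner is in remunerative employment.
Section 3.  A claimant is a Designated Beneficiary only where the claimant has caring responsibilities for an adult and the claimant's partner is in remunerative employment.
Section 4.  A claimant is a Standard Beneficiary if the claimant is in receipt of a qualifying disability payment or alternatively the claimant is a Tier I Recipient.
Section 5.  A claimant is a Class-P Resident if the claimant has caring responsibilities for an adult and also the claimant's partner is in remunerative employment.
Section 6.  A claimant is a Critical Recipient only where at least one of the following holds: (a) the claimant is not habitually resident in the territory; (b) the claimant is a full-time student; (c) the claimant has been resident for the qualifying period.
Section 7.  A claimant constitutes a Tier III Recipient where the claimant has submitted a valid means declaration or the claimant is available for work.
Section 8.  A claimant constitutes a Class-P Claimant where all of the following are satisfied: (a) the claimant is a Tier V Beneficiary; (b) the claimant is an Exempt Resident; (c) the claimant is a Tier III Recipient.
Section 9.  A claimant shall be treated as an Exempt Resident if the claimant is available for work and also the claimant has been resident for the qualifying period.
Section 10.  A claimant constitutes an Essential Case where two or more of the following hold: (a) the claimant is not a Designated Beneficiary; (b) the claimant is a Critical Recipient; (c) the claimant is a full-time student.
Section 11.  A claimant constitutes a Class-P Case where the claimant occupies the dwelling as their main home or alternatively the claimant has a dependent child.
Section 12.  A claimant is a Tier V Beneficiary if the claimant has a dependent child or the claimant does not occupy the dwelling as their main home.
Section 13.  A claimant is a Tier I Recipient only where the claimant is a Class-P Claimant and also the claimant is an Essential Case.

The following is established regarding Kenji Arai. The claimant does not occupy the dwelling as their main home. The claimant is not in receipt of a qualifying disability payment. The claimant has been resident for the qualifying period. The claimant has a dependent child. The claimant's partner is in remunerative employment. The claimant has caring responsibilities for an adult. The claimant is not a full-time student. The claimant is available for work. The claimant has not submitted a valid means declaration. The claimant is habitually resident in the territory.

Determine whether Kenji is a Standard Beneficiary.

No

section 12 — Tier V Beneficiary: [the claimant has a dependent child? yes] OR [the claimant does not occupy the dwelling as their main home? yes] → satisfied.
section 9 — Exempt Resident: [the claimant is available for work? yes] AND [the claimant has been resident for the qualifying period? yes] → satisfied.
section 7 — Tier III Recipient: [the claimant has submitted a valid means declaration? no] OR [the claimant is available for work? yes] → satisfied.
section 8 — Class-P Claimant: [Tier V Beneficiary (section 12)? yes] AND [Exempt Resident (section 9)? yes] AND [Tier III Recipient (section 7)? yes] → satisfied.
section 3 — Designated Beneficiary: [the claimant has caring responsibilities for an adult? yes] AND [the claimant's partner is in remunerative employment? yes] → satisfied.
section 6 — Critical Recipient: [the claimant is not habitually resident in the territory? no] OR [the claimant is a full-time student? no] OR [the claimant has been resident for the qualifying period? yes] → satisfied.
section 10 — Essential Case: not a Designated Beneficiary (section 3)? no; Critical Recipient (section 6)? yes; the claimant is a full-time student? no — 1 of 3 hold (need ≥2) → not satisfied.
section 13 — Tier I Recipient: [Class-P Claimant (section 8)? yes] AND [Essential Case (section 10)? no] → not satisfied.
section 4 — Standard Beneficiary: [the claimant is in receipt of a qualifying disability payment? no] OR [Tier I Recipient (section 13)? no] → not satisfied.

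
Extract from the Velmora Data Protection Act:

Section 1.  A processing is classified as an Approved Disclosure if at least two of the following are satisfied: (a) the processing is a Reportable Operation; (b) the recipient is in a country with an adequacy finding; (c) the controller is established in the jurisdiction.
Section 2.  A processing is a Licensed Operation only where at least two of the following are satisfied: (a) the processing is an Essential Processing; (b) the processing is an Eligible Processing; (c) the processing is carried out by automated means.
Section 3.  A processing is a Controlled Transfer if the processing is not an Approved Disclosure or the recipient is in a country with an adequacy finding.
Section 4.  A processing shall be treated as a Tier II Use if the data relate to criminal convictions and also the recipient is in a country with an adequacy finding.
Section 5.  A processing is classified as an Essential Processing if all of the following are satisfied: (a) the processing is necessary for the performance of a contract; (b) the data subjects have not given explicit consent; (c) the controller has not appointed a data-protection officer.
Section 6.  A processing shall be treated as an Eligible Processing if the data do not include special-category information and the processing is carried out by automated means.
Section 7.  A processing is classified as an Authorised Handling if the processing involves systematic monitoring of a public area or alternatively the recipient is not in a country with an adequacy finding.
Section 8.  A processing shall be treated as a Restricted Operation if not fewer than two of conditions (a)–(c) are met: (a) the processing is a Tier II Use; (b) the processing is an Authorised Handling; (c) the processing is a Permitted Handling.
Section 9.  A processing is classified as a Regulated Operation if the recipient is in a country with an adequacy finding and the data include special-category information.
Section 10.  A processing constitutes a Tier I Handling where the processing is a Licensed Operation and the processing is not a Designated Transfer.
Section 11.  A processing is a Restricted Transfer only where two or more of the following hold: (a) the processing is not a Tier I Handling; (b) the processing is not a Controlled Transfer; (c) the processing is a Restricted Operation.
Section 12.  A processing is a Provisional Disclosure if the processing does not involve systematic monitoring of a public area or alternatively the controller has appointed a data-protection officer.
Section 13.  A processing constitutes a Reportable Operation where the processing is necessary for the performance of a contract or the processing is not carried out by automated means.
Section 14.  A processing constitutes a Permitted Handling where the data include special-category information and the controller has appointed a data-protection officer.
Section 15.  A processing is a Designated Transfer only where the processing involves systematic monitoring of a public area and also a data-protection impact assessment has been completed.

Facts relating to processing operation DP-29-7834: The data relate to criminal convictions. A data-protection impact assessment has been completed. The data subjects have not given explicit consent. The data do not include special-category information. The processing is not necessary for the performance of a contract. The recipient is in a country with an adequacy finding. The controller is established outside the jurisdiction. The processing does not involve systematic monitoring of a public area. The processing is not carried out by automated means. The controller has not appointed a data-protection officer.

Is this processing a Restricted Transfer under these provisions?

No

section 5 — Essential Processing: [the processing is necessary for the performance of a contract? no] AND [the data subjects have not given explicit consent? yes] AND [the controller has not appointed a data-protection officer? yes] → not satisfied.
section 6 — Eligible Processing: [the data do not include special-category information? yes] AND [the processing is carried out by automated means? no] → not satisfied.
section 2 — Licensed Operation: Essential Processing (section 5)? no; Eligible Processing (section 6)? no; the processing is carried out by automated means? no — 0 of 3 hold (need ≥2) → not satisfied.
section 15 — Designated Transfer: [the processing involves systematic monitoring of a public area? no] AND [a data-protection impact assessment has been completed? yes] → not satisfied.
section 10 — Tier I Handling: [Licensed Operation (section 2)? no] AND [not a Designated Transfer (section 15)? yes] → not satisfied.
section 13 — Reportable Operation: [the processing is necessary for the performance of a contract? no] OR [the processing is not carried out by automated means? yes] → satisfied.
section 1 — Approved Disclosure: Reportable Operation (section 13)? yes; the recipient is in a country with an adequacy finding? yes; the controller is established in the jurisdiction? no — 2 of 3 hold (need ≥2) → satisfied.
section 3 — Controlled Transfer: [not an Approved Disclosure (section 1)? no] OR [the recipient is in a country with an adequacy finding? yes] → satisfied.
section 4 — Tier II Use: [the data relate to criminal convictions? yes] AND [the recipient is in a country with an adequacy finding? yes] → satisfied.
section 7 — Authorised Handling: [the processing involves systematic monitoring of a public area? no] OR [the recipient is not in a country with an adequacy finding? no] → not satisfied.
section 14 — Permitted Handling: [the data include special-category information? no] AND [the controller has appointed a data-protection officer? no] → not satisfied.
section 8 — Restricted Operation: Tier II Use (section 4)? yes; Authorised Handling (section 7)? no; Permitted Handling (section 14)? no — 1 of 3 hold (need ≥2) → not satisfied.
section 11 — Restricted Transfer: not a Tier I Handling (section 10)? yes; not a Controlled Transfer (section 3)? no; Restricted Operation (section 8)? no — 1 of 3 hold (need ≥2) → not satisfied.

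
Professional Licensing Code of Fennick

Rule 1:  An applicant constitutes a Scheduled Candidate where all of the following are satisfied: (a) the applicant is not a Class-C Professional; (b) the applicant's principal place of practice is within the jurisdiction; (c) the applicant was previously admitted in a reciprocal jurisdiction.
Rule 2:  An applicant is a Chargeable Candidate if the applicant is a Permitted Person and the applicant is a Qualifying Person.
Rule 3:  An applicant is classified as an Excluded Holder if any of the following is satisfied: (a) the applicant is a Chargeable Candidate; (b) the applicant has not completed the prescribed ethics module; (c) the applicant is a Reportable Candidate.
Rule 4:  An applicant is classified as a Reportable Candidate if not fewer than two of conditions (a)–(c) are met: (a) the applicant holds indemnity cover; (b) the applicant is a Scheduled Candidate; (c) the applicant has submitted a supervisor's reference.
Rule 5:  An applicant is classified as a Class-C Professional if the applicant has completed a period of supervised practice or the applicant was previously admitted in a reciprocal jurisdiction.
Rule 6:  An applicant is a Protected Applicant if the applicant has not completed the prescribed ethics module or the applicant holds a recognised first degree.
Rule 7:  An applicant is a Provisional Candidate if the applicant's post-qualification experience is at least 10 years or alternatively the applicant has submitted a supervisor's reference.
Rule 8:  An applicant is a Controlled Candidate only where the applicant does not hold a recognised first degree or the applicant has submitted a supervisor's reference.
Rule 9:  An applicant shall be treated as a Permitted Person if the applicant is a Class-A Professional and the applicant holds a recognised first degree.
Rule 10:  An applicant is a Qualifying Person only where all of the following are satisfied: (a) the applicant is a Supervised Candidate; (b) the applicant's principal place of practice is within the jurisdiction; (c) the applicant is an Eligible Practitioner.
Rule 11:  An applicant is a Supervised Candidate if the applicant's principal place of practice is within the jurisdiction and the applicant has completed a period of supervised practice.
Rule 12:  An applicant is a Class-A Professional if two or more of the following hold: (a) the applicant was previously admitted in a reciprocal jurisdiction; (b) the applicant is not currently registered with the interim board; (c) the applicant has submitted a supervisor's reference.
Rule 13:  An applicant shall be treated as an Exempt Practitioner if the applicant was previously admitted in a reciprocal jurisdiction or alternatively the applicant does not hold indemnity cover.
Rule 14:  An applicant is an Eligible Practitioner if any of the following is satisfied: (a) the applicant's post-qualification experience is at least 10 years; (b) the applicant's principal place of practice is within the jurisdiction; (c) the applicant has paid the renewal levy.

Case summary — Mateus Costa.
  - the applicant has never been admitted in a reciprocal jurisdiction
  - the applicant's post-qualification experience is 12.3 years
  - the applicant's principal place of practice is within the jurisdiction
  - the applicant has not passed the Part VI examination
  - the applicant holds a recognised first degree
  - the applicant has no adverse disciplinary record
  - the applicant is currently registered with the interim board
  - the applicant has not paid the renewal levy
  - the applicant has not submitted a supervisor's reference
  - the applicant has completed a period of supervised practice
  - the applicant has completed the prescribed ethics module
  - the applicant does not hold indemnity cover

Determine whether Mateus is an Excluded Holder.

rule 12 — Class-A Professional: the applicant was previously admitted in a reciprocal jurisdiction? no; the applicant is not currently registered with the interim board? no; the applicant has submitted a supervisor's reference? no — 0 of 3 hold (need ≥2) → not satisfied.
rule 9 — Permitted Person: [Class-A Professional (rule 12)? no] AND [the applicant holds a recognised first degree? yes] → not satisfied.
rule 11 — Supervised Candidate: [the applicant's principal place of practice is within the jurisdiction? yes] AND [the applicant has completed a period of supervised practice? yes] → satisfied.
rule 14 — Eligible Practitioner: [applicant's post-qualification experience: 12.3 years ≥ 10 years? yes] OR [the applicant's principal place of practice is within the jurisdiction? yes] OR [the applicant has paid the renewal levy? no] → satisfied.
rule 10 — Qualifying Person: [Supervised Candidate (rule 11)? yes] AND [the applicant's principal place of practice is within the jurisdiction? yes] AND [Eligible Practitioner (rule 14)? yes] → satisfied.
rule 2 — Chargeable Candidate: [Permitted Person (rule 9)? no] AND [Qualifying Person (rule 10)? yes] → not satisfied.
rule 5 — Class-C Professional: [the applicant has completed a period of supervised practice? yes] OR [the applicant was previously admitted in a reciprocal jurisdiction? no] → satisfied.
rule 1 — Scheduled Candidate: [not a Class-C Professional (rule 5)? no] AND [the applicant's principal place of practice is within the jurisdiction? yes] AND [the applicant was previously admitted in a reciprocal jurisdiction? no] → not satisfied.
rule 4 — Reportable Candidate: the applicant holds indemnity cover? no; Scheduled Candidate (rule 1)? no; the applicant has submitted a supervisor's reference? no — 0 of 3 hold (need ≥2) → not satisfied.
rule 3 — Excluded Holder: [Chargeable Candidate (rule 2)? no] OR [the applicant has not completed the prescribed ethics module? no] OR [Reportable Candidate (rule 4)? no] → not satisfied.

No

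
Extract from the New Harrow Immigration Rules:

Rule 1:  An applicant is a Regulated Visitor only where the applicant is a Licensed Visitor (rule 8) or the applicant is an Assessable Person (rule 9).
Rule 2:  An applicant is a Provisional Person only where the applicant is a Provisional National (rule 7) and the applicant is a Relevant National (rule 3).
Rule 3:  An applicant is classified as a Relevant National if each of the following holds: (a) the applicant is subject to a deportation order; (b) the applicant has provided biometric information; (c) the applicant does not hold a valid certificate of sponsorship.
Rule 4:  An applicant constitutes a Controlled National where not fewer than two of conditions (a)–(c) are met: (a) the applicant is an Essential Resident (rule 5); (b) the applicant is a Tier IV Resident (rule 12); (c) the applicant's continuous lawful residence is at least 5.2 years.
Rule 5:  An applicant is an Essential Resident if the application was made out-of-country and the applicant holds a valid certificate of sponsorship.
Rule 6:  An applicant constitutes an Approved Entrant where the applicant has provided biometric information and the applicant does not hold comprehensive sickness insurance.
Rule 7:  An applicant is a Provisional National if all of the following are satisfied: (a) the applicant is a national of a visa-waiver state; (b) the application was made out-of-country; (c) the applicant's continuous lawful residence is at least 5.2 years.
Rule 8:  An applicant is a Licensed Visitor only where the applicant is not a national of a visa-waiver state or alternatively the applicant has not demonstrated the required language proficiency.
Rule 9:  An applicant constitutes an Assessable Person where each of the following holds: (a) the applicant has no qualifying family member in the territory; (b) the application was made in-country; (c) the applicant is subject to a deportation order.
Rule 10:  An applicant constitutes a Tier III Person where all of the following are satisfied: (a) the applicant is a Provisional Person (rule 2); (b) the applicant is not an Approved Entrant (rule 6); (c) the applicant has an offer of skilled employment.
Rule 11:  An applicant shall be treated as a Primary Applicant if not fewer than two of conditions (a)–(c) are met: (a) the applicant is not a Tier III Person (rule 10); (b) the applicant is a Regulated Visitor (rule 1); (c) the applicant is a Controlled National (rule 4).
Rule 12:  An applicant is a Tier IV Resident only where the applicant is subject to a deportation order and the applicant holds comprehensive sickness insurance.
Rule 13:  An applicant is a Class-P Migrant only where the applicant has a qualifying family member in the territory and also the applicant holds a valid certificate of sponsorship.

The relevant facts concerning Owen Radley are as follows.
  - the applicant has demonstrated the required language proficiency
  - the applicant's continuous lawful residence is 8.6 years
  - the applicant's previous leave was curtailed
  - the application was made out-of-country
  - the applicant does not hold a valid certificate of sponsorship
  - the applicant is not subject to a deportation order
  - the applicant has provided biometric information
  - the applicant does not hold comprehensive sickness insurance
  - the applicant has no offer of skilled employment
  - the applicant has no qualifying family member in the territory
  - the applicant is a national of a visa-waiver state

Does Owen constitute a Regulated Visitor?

No

rule 8 — Licensed Visitor: [the applicant is not a national of a visa-waiver state? no] OR [the applicant has not demonstrated the required language proficiency? no] → not satisfied.
rule 9 — Assessable Person: [the applicant has no qualifying family member in the territory? yes] AND [the application was made in-country? no] AND [the applicant is subject to a deportation order? no] → not satisfied.
rule 1 — Regulated Visitor: [Licensed Visitor (rule 8)? no] OR [Assessable Person (rule 9)? no] → not satisfied.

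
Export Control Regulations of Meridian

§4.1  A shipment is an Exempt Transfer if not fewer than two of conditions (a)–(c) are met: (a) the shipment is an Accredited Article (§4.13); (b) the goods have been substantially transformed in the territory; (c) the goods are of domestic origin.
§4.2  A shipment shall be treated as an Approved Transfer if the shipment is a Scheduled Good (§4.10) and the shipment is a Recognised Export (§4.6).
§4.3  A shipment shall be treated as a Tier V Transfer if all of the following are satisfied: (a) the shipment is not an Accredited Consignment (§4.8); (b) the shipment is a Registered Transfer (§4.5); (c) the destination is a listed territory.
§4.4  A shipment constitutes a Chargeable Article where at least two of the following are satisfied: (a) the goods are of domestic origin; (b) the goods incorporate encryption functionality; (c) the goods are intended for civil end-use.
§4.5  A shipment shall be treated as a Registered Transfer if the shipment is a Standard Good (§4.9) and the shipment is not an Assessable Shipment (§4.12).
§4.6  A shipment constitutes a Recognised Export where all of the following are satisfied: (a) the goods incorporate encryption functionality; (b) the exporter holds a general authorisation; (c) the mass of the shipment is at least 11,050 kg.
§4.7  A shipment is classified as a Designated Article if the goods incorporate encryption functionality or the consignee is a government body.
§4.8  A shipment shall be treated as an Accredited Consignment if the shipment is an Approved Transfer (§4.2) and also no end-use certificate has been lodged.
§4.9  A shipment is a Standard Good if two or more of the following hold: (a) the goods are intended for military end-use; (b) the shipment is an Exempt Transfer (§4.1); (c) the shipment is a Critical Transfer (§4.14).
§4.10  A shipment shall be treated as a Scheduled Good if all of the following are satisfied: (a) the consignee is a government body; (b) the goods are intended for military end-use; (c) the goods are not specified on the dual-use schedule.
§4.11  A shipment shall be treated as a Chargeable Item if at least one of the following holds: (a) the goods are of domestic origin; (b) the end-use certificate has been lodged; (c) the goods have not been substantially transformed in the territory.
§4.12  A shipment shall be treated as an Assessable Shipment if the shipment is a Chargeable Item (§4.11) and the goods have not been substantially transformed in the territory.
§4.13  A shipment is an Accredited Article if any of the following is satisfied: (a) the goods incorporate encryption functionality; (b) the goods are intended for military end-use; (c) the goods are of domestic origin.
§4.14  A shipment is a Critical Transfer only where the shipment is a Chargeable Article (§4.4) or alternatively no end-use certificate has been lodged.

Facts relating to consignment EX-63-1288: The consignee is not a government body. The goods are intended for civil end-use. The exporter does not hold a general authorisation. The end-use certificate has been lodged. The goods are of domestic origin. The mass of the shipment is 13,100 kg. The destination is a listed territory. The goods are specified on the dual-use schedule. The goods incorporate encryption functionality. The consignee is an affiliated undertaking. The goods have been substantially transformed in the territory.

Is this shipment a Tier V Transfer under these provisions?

Yes

§4.10 — Scheduled Good: [the consignee is a government body? no] AND [the goods are intended for military end-use? no] AND [the goods are not specified on the dual-use schedule? no] → not satisfied.
§4.6 — Recognised Export: [the goods incorporate encryption functionality? yes] AND [the exporter holds a general authorisation? no] AND [mass of the shipment: 13,100 kg ≥ 11,050 kg? yes] → not satisfied.
§4.2 — Approved Transfer: [Scheduled Good (§4.10)? no] AND [Recognised Export (§4.6)? no] → not satisfied.
§4.8 — Accredited Consignment: [Approved Transfer (§4.2)? no] AND [no end-use certificate has been lodged? no] → not satisfied.
§4.13 — Accredited Article: [the goods incorporate encryption functionality? yes] OR [the goods are intended for military end-use? no] OR [the goods are of domestic origin? yes] → satisfied.
§4.1 — Exempt Transfer: Accredited Article (§4.13)? yes; the goods have been substantially transformed in the territory? yes; the goods are of domestic origin? yes — 3 of 3 hold (need ≥2) → satisfied.
§4.4 — Chargeable Article: the goods are of domestic origin? yes; the goods incorporate encryption functionality? yes; the goods are intended for civil end-use? yes — 3 of 3 hold (need ≥2) → satisfied.
§4.14 — Critical Transfer: [Chargeable Article (§4.4)? yes] OR [no end-use certificate has been lodged? no] → satisfied.
§4.9 — Standard Good: the goods are intended for military end-use? no; Exempt Transfer (§4.1)? yes; Critical Transfer (§4.14)? yes — 2 of 3 hold (need ≥2) → satisfied.
§4.11 — Chargeable Item: [the goods are of domestic origin? yes] OR [the end-use certificate has been lodged? yes] OR [the goods have not been substantially transformed in the territory? no] → satisfied.
§4.12 — Assessable Shipment: [Chargeable Item (§4.11)? yes] AND [the goods have not been substantially transformed in the territory? no] → not satisfied.
§4.5 — Registered Transfer: [Standard Good (§4.9)? yes] AND [not an Assessable Shipment (§4.12)? yes] → satisfied.
§4.3 — Tier V Transfer: [not an Accredited Consignment (§4.8)? yes] AND [Registered Transfer (§4.5)? yes] AND [the destination is a listed territory? yes] → satisfied.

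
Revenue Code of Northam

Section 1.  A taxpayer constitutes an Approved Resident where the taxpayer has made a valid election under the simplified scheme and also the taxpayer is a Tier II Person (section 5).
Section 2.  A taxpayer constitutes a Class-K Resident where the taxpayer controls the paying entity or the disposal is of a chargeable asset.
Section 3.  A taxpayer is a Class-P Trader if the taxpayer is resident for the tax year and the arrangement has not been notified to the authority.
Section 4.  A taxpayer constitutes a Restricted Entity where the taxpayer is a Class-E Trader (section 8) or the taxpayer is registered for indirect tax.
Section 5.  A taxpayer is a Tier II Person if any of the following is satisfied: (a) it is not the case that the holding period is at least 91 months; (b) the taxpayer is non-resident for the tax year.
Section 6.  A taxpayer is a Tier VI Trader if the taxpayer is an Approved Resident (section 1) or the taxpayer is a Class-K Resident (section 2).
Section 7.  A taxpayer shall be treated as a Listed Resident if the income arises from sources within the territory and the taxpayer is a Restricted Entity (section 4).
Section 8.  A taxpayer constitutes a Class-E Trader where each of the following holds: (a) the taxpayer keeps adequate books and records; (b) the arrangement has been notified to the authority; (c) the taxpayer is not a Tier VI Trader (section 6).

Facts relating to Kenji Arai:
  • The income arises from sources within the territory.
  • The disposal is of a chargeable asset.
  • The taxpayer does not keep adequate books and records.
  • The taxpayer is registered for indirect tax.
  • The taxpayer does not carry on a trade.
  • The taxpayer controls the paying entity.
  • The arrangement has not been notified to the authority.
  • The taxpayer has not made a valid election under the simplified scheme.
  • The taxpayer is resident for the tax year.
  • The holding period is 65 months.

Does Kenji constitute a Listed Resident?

Under section 5: holding period: 65 months ≥ 91 months? no, so negated condition yes; or the taxpayer is non-resident for the tax year? no. So the taxpayer is a Tier II Person.
Under section 1: the taxpayer has made a valid election under the simplified scheme? no; and Tier II Person (section 5)? yes. So the taxpayer is not an Approved Resident.
Under section 2: the taxpayer controls the paying entity? yes; or the disposal is of a chargeable asset? yes. So the taxpayer is a Class-K Resident.
Under section 6: Approved Resident (section 1)? no; or Class-K Resident (section 2)? yes. So the taxpayer is a Tier VI Trader.
Under section 8: the taxpayer keeps adequate books and records? no; and the arrangement has been notified to the authority? no; and not a Tier VI Trader (section 6)? no. So the taxpayer is not a Class-E Trader.
Under section 4: Class-E Trader (section 8)? no; or the taxpayer is registered for indirect tax? yes. So the taxpayer is a Restricted Entity.
Under section 7: the income arises from sources within the territory? yes; and Restricted Entity (section 4)? yes. So the taxpayer is a Listed Resident.

Yes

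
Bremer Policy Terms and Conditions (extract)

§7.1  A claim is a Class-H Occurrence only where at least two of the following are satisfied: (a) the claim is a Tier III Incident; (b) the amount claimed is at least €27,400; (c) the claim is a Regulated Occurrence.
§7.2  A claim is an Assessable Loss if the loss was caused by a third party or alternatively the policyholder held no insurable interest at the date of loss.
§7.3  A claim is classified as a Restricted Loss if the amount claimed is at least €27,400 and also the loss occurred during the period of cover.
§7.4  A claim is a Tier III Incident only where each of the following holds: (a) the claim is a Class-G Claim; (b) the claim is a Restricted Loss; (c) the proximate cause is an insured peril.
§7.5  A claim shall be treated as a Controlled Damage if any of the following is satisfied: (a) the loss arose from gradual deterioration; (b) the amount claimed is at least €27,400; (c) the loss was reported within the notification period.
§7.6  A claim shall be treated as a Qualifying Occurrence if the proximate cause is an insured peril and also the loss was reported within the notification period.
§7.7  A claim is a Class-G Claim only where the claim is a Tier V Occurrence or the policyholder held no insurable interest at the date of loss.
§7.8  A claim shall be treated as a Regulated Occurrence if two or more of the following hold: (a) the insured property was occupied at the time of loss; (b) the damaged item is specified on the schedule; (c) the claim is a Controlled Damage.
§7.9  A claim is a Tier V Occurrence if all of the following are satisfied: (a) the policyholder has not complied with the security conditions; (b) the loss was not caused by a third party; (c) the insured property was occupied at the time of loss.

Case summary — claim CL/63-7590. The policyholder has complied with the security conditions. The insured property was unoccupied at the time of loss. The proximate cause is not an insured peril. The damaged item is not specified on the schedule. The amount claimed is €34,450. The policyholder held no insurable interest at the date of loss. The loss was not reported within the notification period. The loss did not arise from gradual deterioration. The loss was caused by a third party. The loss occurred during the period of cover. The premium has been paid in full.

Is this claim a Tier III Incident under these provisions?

§7.9 — Tier V Occurrence: [the policyholder has not complied with the security conditions? no] AND [the loss was not caused by a third party? no] AND [the insured property was occupied at the time of loss? no] → not satisfied.
§7.7 — Class-G Claim: [Tier V Occurrence (§7.9)? no] OR [the policyholder held no insurable interest at the date of loss? yes] → satisfied.
§7.3 — Restricted Loss: [amount claimed: €34,450 ≥ €27,400? yes] AND [the loss occurred during the period of cover? yes] → satisfied.
§7.4 — Tier III Incident: [Class-G Claim (§7.7)? yes] AND [Restricted Loss (§7.3)? yes] AND [the proximate cause is an insured peril? no] → not satisfied.

No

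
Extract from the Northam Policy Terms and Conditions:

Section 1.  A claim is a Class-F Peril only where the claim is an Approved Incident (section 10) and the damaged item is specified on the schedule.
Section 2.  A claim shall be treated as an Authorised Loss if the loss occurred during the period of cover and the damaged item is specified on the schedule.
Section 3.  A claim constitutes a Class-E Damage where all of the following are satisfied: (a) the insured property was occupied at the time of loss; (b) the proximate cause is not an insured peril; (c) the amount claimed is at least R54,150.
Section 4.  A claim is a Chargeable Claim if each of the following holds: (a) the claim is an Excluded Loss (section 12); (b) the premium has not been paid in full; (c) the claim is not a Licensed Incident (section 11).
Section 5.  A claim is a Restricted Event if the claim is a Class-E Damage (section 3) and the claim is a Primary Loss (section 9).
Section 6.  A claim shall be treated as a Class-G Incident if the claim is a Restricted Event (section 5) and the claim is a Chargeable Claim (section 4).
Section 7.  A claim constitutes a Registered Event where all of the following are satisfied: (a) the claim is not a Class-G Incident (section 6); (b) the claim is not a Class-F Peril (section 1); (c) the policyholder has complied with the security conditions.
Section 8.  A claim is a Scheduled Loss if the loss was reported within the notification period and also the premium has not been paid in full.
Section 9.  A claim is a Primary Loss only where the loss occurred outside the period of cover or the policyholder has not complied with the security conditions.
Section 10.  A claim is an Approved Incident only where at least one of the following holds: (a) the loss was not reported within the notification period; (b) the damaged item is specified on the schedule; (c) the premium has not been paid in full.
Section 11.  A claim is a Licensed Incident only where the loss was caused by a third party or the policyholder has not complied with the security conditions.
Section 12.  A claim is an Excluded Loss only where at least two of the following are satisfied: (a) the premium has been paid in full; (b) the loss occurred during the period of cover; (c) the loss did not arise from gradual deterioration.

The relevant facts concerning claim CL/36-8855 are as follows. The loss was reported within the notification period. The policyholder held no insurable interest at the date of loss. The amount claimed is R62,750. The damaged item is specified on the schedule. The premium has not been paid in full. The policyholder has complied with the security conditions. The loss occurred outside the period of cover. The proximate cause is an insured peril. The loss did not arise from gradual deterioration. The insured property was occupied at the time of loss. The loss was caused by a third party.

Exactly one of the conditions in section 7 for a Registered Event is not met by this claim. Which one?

section 3 — Class-E Damage: [the insured property was occupied at the time of loss? yes] AND [the proximate cause is not an insured peril? no] AND [amount claimed: R62,750 ≥ R54,150? yes] → not satisfied.
section 9 — Primary Loss: [the loss occurred outside the period of cover? yes] OR [the policyholder has not complied with the security conditions? no] → satisfied.
section 5 — Restricted Event: [Class-E Damage (section 3)? no] AND [Primary Loss (section 9)? yes] → not satisfied.
section 12 — Excluded Loss: the premium has been paid in full? no; the loss occurred during the period of cover? no; the loss did not arise from gradual deterioration? yes — 1 of 3 hold (need ≥2) → not satisfied.
section 11 — Licensed Incident: [the loss was caused by a third party? yes] OR [the policyholder has not complied with the security conditions? no] → satisfied.
section 4 — Chargeable Claim: [Excluded Loss (section 12)? no] AND [the premium has not been paid in full? yes] AND [not a Licensed Incident (section 11)? no] → not satisfied.
section 6 — Class-G Incident: [Restricted Event (section 5)? no] AND [Chargeable Claim (section 4)? no] → not satisfied.
section 10 — Approved Incident: [the loss was not reported within the notification period? no] OR [the damaged item is specified on the schedule? yes] OR [the premium has not been paid in full? yes] → satisfied.
section 1 — Class-F Peril: [Approved Incident (section 10)? yes] AND [the damaged item is specified on the schedule? yes] → satisfied.
section 7 — Registered Event: [not a Class-G Incident (section 6)? yes] AND [not a Class-F Peril (section 1)? no] AND [the policyholder has complied with the security conditions? yes] → not satisfied.

Class-F Peril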